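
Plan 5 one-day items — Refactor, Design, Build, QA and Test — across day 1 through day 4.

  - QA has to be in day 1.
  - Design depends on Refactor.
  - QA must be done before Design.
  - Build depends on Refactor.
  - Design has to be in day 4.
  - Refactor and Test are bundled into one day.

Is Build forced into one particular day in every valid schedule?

No

Build can be day 2 (e.g. Refactor in day 1; Test in day 1; Build in day 2; QA in day 1; Design in day 4) or day 3 (e.g. Test in day 1; Build in day 3; Refactor in day 1; QA in day 1; Design in day 4).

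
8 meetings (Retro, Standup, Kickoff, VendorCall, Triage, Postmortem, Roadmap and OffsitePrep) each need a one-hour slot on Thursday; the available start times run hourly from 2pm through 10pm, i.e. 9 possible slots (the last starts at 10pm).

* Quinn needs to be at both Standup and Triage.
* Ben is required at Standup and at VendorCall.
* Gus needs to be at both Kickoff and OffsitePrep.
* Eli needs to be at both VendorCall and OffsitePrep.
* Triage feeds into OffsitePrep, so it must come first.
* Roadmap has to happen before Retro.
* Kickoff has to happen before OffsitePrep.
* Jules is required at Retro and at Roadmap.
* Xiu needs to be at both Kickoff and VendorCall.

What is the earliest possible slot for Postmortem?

2pm

Postmortem at 2pm is achievable: Roadmap in 2pm, Postmortem in 2pm, OffsitePrep in 3pm, VendorCall in 4pm, Kickoff in 2pm, Standup in 3pm, Triage in 2pm, Retro in 3pm.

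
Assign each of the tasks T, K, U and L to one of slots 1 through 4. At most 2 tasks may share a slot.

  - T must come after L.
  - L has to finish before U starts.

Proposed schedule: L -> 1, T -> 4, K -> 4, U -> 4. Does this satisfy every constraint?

L has to finish before U starts — holds.
T must come after L — holds.
At most 2 tasks may share a slot — violated.

No — it violates: At most 2 tasks may share a slot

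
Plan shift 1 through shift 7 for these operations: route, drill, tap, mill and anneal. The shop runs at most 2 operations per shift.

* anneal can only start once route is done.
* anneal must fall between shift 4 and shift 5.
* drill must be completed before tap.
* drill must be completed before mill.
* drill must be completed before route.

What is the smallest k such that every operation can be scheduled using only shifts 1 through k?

The precedence chain requires at least 3 distinct shifts.
With at most 2 per shift and 5 operations, at least 3 shifts are needed.
anneal can't be placed before shift 4, so the schedule must run through at least shift 4.
4 works (last occupied shift: shift 4): for example tap in shift 2; mill in shift 3; anneal in shift 4; route in shift 2; drill in shift 1.

4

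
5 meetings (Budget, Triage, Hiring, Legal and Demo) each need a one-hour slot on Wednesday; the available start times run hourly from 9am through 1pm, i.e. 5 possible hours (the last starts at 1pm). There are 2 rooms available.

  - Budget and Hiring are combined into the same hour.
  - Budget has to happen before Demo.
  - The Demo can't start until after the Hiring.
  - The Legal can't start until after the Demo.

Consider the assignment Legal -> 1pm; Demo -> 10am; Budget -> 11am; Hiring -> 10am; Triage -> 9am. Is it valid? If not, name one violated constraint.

No — it violates: Budget has to happen before Demo

Budget has to happen before Demo — violated.
Budget and Hiring are combined into the same hour — violated.
There are 2 rooms available — holds.
The Legal can't start until after the Demo — holds.
The Demo can't start until after the Hiring — violated.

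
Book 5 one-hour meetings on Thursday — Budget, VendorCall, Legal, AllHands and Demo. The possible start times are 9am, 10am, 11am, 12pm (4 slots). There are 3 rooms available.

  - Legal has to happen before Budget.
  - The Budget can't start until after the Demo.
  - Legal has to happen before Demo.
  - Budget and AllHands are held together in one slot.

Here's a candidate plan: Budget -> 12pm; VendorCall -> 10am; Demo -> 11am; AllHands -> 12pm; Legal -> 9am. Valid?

Valid

The Budget can't start until after the Demo — holds.
There are 3 rooms available — holds.
Budget and AllHands are held together in one slot — holds.
Legal has to happen before Demo — holds.
Legal has to happen before Budget — holds.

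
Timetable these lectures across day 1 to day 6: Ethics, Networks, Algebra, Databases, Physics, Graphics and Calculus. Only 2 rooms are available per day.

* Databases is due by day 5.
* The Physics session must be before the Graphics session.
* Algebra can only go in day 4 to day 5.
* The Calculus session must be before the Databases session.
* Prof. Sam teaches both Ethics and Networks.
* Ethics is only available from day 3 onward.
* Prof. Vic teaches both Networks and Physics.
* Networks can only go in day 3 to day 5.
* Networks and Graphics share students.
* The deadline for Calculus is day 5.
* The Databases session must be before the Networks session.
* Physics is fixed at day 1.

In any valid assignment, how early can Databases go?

day 2

Precedence pushes Databases to at least day 2; Databases's own window allows nothing later than day 5; downstream work caps Databases at day 4.
Databases at day 2 is achievable: Networks=day 3, Graphics=day 2, Physics=day 1, Ethics=day 4, Calculus=day 1, Algebra=day 4, Databases=day 2.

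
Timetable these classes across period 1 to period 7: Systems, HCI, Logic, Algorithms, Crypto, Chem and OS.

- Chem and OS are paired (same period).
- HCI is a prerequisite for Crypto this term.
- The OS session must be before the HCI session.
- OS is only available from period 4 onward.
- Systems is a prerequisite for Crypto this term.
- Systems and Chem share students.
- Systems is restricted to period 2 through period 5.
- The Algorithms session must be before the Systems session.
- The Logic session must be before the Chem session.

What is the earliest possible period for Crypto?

period 6

Precedence pushes Crypto to at least period 6.
Crypto at period 6 is achievable: Crypto in period 6; HCI in period 5; OS in period 4; Chem in period 4; Logic in period 1; Algorithms in period 1; Systems in period 2.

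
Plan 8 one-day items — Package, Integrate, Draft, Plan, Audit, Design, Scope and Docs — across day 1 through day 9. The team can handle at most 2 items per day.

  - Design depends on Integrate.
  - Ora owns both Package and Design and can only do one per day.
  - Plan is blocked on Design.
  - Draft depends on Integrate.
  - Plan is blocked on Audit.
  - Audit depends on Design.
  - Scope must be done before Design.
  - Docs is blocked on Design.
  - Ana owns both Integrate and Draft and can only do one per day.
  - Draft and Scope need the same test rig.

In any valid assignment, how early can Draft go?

Precedence pushes Draft to at least day 2.
Draft at day 2 is achievable: Scope in day 1; Design in day 2; Integrate in day 1; Draft in day 2; Plan in day 4; Package in day 4; Docs in day 3; Audit in day 3.

day 2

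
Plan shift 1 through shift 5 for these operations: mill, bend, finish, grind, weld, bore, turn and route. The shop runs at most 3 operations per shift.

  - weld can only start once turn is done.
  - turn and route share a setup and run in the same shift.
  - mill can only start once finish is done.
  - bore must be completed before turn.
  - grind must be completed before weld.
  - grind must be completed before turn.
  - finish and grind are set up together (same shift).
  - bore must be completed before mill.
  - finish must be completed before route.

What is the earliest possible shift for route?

Precedence pushes route to at least shift 2; route must be in the same shift as turn, which can't be after shift 4, so route is at most shift 4.
route at shift 2 is achievable: weld -> shift 3; turn -> shift 2; route -> shift 2; finish -> shift 1; grind -> shift 1; bore -> shift 1; mill -> shift 2; bend -> shift 3.

shift 2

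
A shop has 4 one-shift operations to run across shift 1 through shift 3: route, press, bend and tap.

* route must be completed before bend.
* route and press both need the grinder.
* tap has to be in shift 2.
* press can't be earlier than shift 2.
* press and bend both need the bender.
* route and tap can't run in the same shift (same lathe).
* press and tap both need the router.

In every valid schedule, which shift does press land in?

shift 3

press's window is shift 2–shift 3.
tap is fixed at shift 2, and press can't share a shift with tap.
So press must be shift 3.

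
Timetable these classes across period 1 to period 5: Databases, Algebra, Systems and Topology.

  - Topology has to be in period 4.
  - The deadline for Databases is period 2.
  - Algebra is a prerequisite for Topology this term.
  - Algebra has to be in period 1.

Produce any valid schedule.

Algebra=period 1, Topology=period 4, Databases=period 1, Systems=period 1

Checking: Algebra(period 1) before Topology(period 4); Databases=period 1 in [period 1,period 2]; Topology=period 4 in [period 4,period 4]; Algebra=period 1 in [period 1,period 1].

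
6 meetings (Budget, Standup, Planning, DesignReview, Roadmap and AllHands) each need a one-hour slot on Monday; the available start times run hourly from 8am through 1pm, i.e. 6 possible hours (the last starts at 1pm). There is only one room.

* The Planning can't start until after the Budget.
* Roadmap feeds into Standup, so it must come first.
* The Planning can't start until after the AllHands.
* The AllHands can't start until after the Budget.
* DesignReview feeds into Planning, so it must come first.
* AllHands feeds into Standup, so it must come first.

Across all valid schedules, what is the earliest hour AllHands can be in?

Precedence pushes AllHands to at least 9am; downstream work caps AllHands at 12pm.
AllHands at 9am is achievable: DesignReview in 10am; Roadmap in 12pm; Planning in 11am; Budget in 8am; AllHands in 9am; Standup in 1pm.

9am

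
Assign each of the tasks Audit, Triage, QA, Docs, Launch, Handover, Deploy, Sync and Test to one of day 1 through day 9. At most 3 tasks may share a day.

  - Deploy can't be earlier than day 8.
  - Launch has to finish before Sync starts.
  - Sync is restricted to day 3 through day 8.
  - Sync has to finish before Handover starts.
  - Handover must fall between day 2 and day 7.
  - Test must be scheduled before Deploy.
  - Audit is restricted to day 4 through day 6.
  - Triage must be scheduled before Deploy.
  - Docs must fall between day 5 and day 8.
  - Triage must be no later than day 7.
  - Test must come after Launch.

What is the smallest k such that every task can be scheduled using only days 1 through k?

The precedence chain requires at least 3 distinct days.
With at most 3 per day and 9 tasks, at least 3 days are needed.
Deploy can't be placed before day 8, so the schedule must run through at least day 8.
8 works (last occupied day: day 8): for example Test -> day 2, Triage -> day 1, Docs -> day 5, QA -> day 1, Launch -> day 1, Audit -> day 4, Sync -> day 3, Handover -> day 4, Deploy -> day 8.

8 days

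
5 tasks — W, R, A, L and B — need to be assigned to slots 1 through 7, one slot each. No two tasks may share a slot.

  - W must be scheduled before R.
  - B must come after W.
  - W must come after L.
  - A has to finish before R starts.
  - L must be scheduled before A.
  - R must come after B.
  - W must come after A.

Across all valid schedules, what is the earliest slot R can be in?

Precedence pushes R to at least 5.
R at 5 is achievable: B=4, L=1, W=3, R=5, A=2.

5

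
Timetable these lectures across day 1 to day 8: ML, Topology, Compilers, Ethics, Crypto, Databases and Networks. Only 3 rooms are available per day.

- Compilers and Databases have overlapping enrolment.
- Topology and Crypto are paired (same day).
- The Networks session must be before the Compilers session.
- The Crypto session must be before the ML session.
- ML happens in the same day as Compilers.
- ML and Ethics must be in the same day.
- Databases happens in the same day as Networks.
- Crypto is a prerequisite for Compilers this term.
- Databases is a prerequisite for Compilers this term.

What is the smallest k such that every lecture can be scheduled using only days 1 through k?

3 days

The precedence chain requires at least 2 distinct days.
With at most 3 per day and 7 lectures, at least 3 days are needed.
3 works (last occupied day: day 3): for example Ethics in day 3, Crypto in day 1, Compilers in day 3, Databases in day 2, ML in day 3, Topology in day 1, Networks in day 2.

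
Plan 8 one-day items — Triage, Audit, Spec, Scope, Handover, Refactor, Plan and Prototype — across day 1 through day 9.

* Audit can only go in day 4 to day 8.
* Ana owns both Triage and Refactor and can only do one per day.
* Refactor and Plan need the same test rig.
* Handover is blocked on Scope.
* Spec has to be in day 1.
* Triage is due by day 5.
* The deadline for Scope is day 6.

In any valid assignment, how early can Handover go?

Precedence pushes Handover to at least day 2.
Handover at day 2 is achievable: Plan -> day 1, Audit -> day 4, Prototype -> day 1, Scope -> day 1, Spec -> day 1, Refactor -> day 2, Triage -> day 1, Handover -> day 2.

day 2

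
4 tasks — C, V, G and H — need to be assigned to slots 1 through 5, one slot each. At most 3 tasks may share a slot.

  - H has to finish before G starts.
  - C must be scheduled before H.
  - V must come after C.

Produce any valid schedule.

H=2; C=1; V=2; G=3

Checking: C(1) before H(2); H(2) before G(3); C(1) before V(2); max 2 per slot (cap 3).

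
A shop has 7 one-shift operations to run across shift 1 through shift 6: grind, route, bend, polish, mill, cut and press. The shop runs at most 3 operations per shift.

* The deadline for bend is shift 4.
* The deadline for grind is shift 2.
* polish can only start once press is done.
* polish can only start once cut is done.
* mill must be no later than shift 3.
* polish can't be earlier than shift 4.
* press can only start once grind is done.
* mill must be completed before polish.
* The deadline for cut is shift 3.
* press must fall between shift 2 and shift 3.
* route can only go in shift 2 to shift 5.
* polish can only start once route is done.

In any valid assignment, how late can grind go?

shift 2

Grind's own window allows nothing later than shift 2.
grind at shift 2 is achievable: route -> shift 2; press -> shift 3; mill -> shift 1; bend -> shift 1; cut -> shift 1; polish -> shift 4; grind -> shift 2.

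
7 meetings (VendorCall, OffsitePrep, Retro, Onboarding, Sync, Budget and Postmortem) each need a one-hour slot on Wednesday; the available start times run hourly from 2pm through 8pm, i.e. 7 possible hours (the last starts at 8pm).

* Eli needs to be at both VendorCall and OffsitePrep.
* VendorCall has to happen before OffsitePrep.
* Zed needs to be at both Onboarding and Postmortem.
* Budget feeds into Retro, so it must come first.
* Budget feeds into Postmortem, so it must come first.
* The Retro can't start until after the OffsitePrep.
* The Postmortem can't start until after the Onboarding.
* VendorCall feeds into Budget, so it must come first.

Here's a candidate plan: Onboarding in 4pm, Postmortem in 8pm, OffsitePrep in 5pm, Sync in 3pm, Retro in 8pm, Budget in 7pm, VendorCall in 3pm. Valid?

Budget feeds into Retro, so it must come first — holds.
The Postmortem can't start until after the Onboarding — holds.
Zed needs to be at both Onboarding and Postmortem — holds.
Budget feeds into Postmortem, so it must come first — holds.
VendorCall feeds into Budget, so it must come first — holds.
VendorCall has to happen before OffsitePrep — holds.
Eli needs to be at both VendorCall and OffsitePrep — holds.
The Retro can't start until after the OffsitePrep — holds.

Yes, all constraints hold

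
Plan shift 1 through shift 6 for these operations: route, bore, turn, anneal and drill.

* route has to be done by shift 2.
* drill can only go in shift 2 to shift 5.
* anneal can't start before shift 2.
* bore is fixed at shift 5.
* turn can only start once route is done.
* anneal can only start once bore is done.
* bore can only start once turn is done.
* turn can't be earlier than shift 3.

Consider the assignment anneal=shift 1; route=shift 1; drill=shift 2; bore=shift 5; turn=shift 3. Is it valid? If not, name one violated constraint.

No — it violates: anneal can't start before shift 2

anneal can only start once bore is done — violated.
turn can't be earlier than shift 3 — holds.
turn can only start once route is done — holds.
drill can only go in shift 2 to shift 5 — holds.
route has to be done by shift 2 — holds.
anneal can't start before shift 2 — violated.
bore is fixed at shift 5 — holds.
bore can only start once turn is done — holds.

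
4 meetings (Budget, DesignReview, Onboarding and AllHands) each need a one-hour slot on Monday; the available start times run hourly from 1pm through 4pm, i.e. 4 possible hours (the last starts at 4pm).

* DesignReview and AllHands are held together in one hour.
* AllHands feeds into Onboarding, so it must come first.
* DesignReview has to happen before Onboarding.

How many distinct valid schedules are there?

24

Splitting on Budget: it can be 1pm (6), 2pm (6), 3pm (6), 4pm (6). Listing each branch's schedules as (DesignReview, Onboarding, AllHands):
Budget=1pm: (1pm,2pm,1pm) (1pm,3pm,1pm) (1pm,4pm,1pm) (2pm,3pm,2pm) (2pm,4pm,2pm) (3pm,4pm,3pm) — 6.
Budget=2pm: (1pm,2pm,1pm) (1pm,3pm,1pm) (1pm,4pm,1pm) (2pm,3pm,2pm) (2pm,4pm,2pm) (3pm,4pm,3pm) — 6.
Budget=3pm: (1pm,2pm,1pm) (1pm,3pm,1pm) (1pm,4pm,1pm) (2pm,3pm,2pm) (2pm,4pm,2pm) (3pm,4pm,3pm) — 6.
Budget=4pm: (1pm,2pm,1pm) (1pm,3pm,1pm) (1pm,4pm,1pm) (2pm,3pm,2pm) (2pm,4pm,2pm) (3pm,4pm,3pm) — 6.
Summing: 6 + 6 + 6 + 6 = 24.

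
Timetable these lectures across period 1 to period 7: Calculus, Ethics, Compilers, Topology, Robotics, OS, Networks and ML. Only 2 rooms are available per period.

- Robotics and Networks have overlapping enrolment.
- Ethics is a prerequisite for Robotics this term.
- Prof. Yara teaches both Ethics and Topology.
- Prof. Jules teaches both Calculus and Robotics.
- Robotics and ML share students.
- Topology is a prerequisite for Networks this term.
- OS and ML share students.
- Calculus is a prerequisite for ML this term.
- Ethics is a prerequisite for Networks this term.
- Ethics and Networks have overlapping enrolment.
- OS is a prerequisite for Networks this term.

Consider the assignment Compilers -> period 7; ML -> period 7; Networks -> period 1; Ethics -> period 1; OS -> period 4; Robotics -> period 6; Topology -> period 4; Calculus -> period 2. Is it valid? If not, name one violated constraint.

Robotics and Networks have overlapping enrolment — holds.
Ethics is a prerequisite for Robotics this term — holds.
Prof. Jules teaches both Calculus and Robotics — holds.
Only 2 rooms are available per period — holds.
Prof. Yara teaches both Ethics and Topology — holds.
Calculus is a prerequisite for ML this term — holds.
OS and ML share students — holds.
Ethics and Networks have overlapping enrolment — violated.
Ethics is a prerequisite for Networks this term — violated.
OS is a prerequisite for Networks this term — violated.
Topology is a prerequisite for Networks this term — violated.
Robotics and ML share students — holds.

No. Ethics and Networks have overlapping enrolment is not satisfied.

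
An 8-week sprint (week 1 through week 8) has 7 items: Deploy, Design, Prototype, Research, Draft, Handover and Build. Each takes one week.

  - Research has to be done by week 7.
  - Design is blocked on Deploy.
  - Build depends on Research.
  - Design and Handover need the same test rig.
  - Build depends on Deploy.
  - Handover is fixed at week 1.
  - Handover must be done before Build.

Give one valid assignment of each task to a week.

Prototype -> week 1, Build -> week 2, Deploy -> week 1, Draft -> week 1, Design -> week 2, Research -> week 1, Handover -> week 1

Checking: Deploy(week 1) before Build(week 2); Deploy(week 1) before Design(week 2); Handover(week 1) before Build(week 2); Research(week 1) before Build(week 2); Design(week 2) != Handover(week 1); Research=week 1 in [week 1,week 7]; Handover=week 1 in [week 1,week 1].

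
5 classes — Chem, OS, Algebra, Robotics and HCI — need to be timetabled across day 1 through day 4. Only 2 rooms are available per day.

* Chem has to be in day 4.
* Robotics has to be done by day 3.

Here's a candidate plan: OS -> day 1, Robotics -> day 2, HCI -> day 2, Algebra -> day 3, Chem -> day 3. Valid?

Only 2 rooms are available per day — holds.
Robotics has to be done by day 3 — holds.
Chem has to be in day 4 — violated.

No. Chem has to be in day 4 is not satisfied.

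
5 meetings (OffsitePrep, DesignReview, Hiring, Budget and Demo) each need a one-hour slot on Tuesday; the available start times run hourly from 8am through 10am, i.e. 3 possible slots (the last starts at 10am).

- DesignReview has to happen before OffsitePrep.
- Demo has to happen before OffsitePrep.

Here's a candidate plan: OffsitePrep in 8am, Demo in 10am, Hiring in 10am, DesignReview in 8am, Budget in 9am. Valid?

No — it violates: Demo has to happen before OffsitePrep

DesignReview has to happen before OffsitePrep — violated.
Demo has to happen before OffsitePrep — violated.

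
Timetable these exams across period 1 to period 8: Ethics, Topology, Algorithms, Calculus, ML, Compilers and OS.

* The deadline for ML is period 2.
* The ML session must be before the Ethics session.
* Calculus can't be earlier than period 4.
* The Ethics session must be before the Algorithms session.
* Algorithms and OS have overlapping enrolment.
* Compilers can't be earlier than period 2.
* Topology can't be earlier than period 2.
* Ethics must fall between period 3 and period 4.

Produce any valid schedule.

ML=period 1; Ethics=period 3; OS=period 1; Algorithms=period 4; Compilers=period 2; Calculus=period 4; Topology=period 2

Checking: Ethics(period 3) before Algorithms(period 4); ML(period 1) before Ethics(period 3); Algorithms(period 4) != OS(period 1); Compilers=period 2 in [period 2,period 8]; Calculus=period 4 in [period 4,period 8]; ML=period 1 in [period 1,period 2]; Ethics=period 3 in [period 3,period 4]; Topology=period 2 in [period 2,period 8].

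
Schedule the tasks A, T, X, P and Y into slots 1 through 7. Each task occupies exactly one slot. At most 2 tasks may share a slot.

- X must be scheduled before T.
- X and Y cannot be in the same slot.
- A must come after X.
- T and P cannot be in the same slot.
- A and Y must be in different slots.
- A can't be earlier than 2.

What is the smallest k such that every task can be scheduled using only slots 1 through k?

3 slots

The precedence chain requires at least 2 distinct slots.
With at most 2 per slot and 5 tasks, at least 3 slots are needed.
3 works (last occupied slot: 3): for example A=2; X=1; P=1; T=2; Y=3.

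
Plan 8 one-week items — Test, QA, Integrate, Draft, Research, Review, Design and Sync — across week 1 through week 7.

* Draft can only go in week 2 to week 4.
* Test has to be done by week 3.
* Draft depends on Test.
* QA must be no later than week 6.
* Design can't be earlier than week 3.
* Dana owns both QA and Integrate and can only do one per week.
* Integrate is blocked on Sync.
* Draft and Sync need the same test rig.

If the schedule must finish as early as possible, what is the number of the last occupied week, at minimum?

The precedence chain requires at least 2 distinct weeks.
Design can't be placed before week 3, so the schedule must run through at least week 3.
3 works (last occupied week: week 3): for example Test -> week 1; Integrate -> week 2; Review -> week 1; Research -> week 1; QA -> week 1; Draft -> week 2; Sync -> week 1; Design -> week 3.

week 3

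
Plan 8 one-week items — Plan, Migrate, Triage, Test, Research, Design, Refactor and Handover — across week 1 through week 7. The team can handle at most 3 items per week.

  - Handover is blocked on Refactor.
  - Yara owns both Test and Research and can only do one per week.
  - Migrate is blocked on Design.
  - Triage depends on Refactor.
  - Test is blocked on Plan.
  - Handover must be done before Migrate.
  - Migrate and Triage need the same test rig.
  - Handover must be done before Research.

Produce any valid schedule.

Triage in week 2; Handover in week 2; Design in week 1; Plan in week 1; Refactor in week 1; Migrate in week 3; Research in week 3; Test in week 2

Checking: Refactor(week 1) before Handover(week 2); Design(week 1) before Migrate(week 3); Handover(week 2) before Migrate(week 3); Refactor(week 1) before Triage(week 2); Plan(week 1) before Test(week 2); Handover(week 2) before Research(week 3); Test(week 2) != Research(week 3); Migrate(week 3) != Triage(week 2); max 3 per week (cap 3).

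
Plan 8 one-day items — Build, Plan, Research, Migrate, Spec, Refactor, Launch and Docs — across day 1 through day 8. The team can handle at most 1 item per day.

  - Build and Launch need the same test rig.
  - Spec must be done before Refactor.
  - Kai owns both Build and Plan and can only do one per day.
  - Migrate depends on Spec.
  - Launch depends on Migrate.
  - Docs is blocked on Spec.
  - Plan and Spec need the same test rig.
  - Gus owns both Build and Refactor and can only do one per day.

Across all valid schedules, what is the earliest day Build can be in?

Build at day 1 is achievable: Spec -> day 2, Migrate -> day 3, Plan -> day 7, Docs -> day 6, Refactor -> day 4, Launch -> day 5, Build -> day 1, Research -> day 8.

day 1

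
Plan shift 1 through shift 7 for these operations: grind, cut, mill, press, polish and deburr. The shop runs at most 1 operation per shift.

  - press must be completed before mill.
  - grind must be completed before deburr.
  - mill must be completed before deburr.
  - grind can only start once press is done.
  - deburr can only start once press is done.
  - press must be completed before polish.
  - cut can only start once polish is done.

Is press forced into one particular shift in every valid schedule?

press can be shift 1 (e.g. cut=shift 6; polish=shift 5; mill=shift 3; deburr=shift 4; press=shift 1; grind=shift 2) or shift 2 (e.g. press in shift 2; cut in shift 7; polish in shift 6; mill in shift 4; deburr in shift 5; grind in shift 3).

No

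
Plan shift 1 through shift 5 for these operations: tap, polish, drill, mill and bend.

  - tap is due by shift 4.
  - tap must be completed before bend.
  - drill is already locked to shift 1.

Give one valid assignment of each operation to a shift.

tap -> shift 1; mill -> shift 1; drill -> shift 1; polish -> shift 1; bend -> shift 2

Checking: tap(shift 1) before bend(shift 2); drill=shift 1 in [shift 1,shift 1]; tap=shift 1 in [shift 1,shift 4].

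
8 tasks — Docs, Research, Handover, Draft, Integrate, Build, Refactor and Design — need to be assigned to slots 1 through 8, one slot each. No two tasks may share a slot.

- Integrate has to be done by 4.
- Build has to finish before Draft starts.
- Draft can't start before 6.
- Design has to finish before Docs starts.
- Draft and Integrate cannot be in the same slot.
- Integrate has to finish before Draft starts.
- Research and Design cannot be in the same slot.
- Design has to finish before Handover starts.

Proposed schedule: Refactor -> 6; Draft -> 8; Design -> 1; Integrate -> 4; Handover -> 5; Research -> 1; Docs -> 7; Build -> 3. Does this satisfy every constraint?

Integrate has to be done by 4 — holds.
No two tasks may share a slot — violated.
Design has to finish before Handover starts — holds.
Build has to finish before Draft starts — holds.
Design has to finish before Docs starts — holds.
Integrate has to finish before Draft starts — holds.
Draft and Integrate cannot be in the same slot — holds.
Draft can't start before 6 — holds.
Research and Design cannot be in the same slot — violated.

No — it violates: Research and Design cannot be in the same slot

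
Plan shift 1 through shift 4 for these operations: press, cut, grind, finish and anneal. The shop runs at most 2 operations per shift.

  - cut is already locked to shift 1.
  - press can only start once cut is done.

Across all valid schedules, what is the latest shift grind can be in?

grind at shift 4 is achievable: finish -> shift 1, press -> shift 2, grind -> shift 4, cut -> shift 1, anneal -> shift 2.

shift 4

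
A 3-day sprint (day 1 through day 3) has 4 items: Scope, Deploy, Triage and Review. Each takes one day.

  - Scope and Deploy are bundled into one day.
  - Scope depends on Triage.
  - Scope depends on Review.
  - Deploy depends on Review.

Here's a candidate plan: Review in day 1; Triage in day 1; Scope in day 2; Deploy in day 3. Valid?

No — it violates: Scope and Deploy are bundled into one day

Scope and Deploy are bundled into one day — violated.
Deploy depends on Review — holds.
Scope depends on Review — holds.
Scope depends on Triage — holds.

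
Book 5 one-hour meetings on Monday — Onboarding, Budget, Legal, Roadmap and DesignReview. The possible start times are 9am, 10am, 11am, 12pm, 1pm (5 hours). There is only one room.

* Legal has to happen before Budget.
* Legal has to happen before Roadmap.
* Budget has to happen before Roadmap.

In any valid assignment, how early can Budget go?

Precedence pushes Budget to at least 10am; downstream work caps Budget at 12pm.
Budget at 10am is achievable: Budget -> 10am, Legal -> 9am, Onboarding -> 12pm, Roadmap -> 11am, DesignReview -> 1pm.

10am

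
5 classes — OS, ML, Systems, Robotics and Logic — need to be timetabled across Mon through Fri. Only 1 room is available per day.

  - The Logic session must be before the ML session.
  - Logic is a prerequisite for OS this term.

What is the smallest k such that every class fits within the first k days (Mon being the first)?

5 days

The precedence chain requires at least 2 distinct days.
With at most 1 per day and 5 classes, at least 5 days are needed.
5 works (last occupied day: Fri): for example ML in Wed, Robotics in Fri, OS in Tue, Systems in Thu, Logic in Mon.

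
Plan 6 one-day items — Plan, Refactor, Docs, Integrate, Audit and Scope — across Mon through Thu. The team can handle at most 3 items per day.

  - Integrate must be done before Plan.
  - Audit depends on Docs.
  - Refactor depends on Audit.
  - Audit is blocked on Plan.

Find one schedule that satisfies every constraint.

Plan=Tue; Docs=Mon; Scope=Mon; Refactor=Thu; Integrate=Mon; Audit=Wed

Checking: Docs(Mon) before Audit(Wed); Plan(Tue) before Audit(Wed); Integrate(Mon) before Plan(Tue); Audit(Wed) before Refactor(Thu); max 3 per day (cap 3).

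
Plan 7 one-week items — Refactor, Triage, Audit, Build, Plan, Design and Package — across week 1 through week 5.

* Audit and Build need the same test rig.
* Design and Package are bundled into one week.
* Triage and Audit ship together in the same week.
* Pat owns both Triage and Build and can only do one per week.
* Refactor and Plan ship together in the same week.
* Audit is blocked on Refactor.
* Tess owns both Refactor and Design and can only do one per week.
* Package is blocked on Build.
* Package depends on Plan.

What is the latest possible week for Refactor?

week 4

Downstream work caps Refactor at week 4.
Refactor at week 4 is achievable: Build=week 1; Design=week 5; Refactor=week 4; Plan=week 4; Package=week 5; Triage=week 5; Audit=week 5.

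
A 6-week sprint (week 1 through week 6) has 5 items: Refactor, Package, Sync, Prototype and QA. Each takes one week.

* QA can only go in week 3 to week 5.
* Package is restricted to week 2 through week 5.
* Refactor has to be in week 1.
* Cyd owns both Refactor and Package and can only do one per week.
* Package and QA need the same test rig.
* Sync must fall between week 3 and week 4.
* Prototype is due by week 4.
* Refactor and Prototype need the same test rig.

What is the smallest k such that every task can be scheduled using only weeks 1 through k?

3

Sync can't be placed before week 3, so the schedule must run through at least week 3.
3 works (last occupied week: week 3): for example Prototype=week 2, Refactor=week 1, Package=week 2, QA=week 3, Sync=week 3.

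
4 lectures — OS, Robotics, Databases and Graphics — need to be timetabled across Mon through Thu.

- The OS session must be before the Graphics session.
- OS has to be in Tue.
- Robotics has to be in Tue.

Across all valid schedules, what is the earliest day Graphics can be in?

Precedence pushes Graphics to at least Wed.
Graphics at Wed is achievable: Graphics -> Wed; OS -> Tue; Databases -> Mon; Robotics -> Tue.

Wed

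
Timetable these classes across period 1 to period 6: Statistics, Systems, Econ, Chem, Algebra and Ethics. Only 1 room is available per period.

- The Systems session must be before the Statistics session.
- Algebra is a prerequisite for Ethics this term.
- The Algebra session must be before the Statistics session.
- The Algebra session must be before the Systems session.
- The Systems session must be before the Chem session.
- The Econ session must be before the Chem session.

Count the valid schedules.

Splitting on Statistics: it can be period 3 (3), period 4 (8), period 5 (11), period 6 (11). Listing each branch's schedules as (Systems, Econ, Chem, Algebra, Ethics) by period number:
Statistics=period 3: (2,4,5,1,6) (2,4,6,1,5) (2,5,6,1,4) — 3.
Statistics=period 4: (2,3,5,1,6) (2,3,6,1,5) (2,5,6,1,3) (3,1,5,2,6) (3,1,6,2,5) (3,2,5,1,6) (3,2,6,1,5) (3,5,6,1,2) — 8.
Statistics=period 5: (2,3,4,1,6) (2,3,6,1,4) (2,4,6,1,3) (3,1,4,2,6) (3,1,6,2,4) (3,2,4,1,6) (3,2,6,1,4) (3,4,6,1,2) (4,1,6,2,3) (4,2,6,1,3) (4,3,6,1,2) — 11.
Statistics=period 6: (2,3,4,1,5) (2,3,5,1,4) (2,4,5,1,3) (3,1,4,2,5) (3,1,5,2,4) (3,2,4,1,5) (3,2,5,1,4) (3,4,5,1,2) (4,1,5,2,3) (4,2,5,1,3) (4,3,5,1,2) — 11.
Summing: 3 + 8 + 11 + 11 = 33.

33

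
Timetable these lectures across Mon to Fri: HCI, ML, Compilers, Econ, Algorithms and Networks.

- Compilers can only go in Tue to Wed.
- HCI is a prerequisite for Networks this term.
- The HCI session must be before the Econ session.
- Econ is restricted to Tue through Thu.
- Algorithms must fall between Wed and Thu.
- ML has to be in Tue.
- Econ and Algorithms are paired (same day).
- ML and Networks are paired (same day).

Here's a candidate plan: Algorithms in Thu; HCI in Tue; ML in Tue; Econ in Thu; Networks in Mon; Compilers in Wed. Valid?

No. HCI is a prerequisite for Networks this term is not satisfied.

Compilers can only go in Tue to Wed — holds.
ML and Networks are paired (same day) — violated.
ML has to be in Tue — holds.
HCI is a prerequisite for Networks this term — violated.
The HCI session must be before the Econ session — holds.
Econ is restricted to Tue through Thu — holds.
Algorithms must fall between Wed and Thu — holds.
Econ and Algorithms are paired (same day) — holds.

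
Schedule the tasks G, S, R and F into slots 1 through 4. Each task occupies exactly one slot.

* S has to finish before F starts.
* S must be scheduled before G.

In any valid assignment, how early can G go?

Precedence pushes G to at least 2.
G at 2 is achievable: G=2; F=2; S=1; R=1.

2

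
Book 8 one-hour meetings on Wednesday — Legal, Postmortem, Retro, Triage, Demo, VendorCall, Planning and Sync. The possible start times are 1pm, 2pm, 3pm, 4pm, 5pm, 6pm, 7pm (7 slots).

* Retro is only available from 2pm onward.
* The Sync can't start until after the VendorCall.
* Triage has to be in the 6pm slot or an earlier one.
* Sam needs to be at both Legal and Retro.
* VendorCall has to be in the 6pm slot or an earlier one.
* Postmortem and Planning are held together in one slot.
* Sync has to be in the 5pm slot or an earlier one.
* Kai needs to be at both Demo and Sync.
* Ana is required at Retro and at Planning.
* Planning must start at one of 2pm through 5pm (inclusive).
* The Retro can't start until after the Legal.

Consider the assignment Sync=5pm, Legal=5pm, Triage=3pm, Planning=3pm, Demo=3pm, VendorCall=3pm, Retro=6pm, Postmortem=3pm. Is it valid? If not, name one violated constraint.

Yes, all constraints hold

Planning must start at one of 2pm through 5pm (inclusive) — holds.
VendorCall has to be in the 6pm slot or an earlier one — holds.
Sync has to be in the 5pm slot or an earlier one — holds.
The Retro can't start until after the Legal — holds.
Retro is only available from 2pm onward — holds.
Sam needs to be at both Legal and Retro — holds.
Kai needs to be at both Demo and Sync — holds.
Ana is required at Retro and at Planning — holds.
The Sync can't start until after the VendorCall — holds.
Triage has to be in the 6pm slot or an earlier one — holds.
Postmortem and Planning are held together in one slot — holds.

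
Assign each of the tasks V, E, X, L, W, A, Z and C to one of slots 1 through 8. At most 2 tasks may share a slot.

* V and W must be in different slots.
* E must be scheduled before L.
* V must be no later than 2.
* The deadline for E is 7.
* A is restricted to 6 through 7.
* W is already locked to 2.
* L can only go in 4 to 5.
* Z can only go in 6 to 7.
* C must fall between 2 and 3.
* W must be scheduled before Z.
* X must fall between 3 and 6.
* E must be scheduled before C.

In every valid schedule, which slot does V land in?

1

V's window is 1–2.
W is fixed at 2, and V can't share a slot with W.
So V must be 1.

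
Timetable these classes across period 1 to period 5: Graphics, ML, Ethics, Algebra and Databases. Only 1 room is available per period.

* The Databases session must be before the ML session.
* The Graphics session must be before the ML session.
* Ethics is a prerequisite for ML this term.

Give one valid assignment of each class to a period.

Graphics in period 1; Ethics in period 2; ML in period 4; Databases in period 3; Algebra in period 5

Checking: Graphics(period 1) before ML(period 4); Ethics(period 2) before ML(period 4); Databases(period 3) before ML(period 4); max 1 per period (cap 1).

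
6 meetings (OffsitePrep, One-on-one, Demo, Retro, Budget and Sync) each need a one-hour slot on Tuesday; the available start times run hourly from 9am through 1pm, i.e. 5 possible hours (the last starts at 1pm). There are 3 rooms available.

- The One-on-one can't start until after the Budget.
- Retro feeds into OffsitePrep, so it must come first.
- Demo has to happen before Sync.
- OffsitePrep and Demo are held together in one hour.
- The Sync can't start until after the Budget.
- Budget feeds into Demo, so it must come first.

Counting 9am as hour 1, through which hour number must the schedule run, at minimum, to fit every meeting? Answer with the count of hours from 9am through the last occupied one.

3

The precedence chain requires at least 3 distinct hours.
With at most 3 per hour and 6 meetings, at least 2 hours are needed.
3 works (last occupied hour: 11am): for example OffsitePrep -> 10am; Retro -> 9am; One-on-one -> 10am; Budget -> 9am; Demo -> 10am; Sync -> 11am.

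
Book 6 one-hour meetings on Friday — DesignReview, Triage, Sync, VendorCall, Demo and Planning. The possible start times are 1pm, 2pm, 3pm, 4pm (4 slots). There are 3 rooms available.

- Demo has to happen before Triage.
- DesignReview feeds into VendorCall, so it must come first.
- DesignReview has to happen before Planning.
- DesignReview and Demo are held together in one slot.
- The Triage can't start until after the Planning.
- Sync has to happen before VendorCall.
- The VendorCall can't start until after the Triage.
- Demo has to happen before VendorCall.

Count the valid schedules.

3

Enumerating: VendorCall=4pm, DesignReview=1pm, Planning=2pm, Demo=1pm, Triage=3pm, Sync=1pm | VendorCall in 4pm; Planning in 2pm; DesignReview in 1pm; Triage in 3pm; Demo in 1pm; Sync in 2pm | Demo=1pm; Triage=3pm; VendorCall=4pm; DesignReview=1pm; Planning=2pm; Sync=3pm.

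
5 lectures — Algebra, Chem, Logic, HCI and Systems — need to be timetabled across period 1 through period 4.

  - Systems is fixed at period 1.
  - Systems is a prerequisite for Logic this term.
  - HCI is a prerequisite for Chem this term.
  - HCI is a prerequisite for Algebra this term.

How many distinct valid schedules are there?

Splitting on Algebra: it can be period 2 (9), period 3 (15), period 4 (18). Listing each branch's schedules as (Chem, Logic, HCI, Systems) by period number:
Algebra=period 2: (2,2,1,1) (2,3,1,1) (2,4,1,1) (3,2,1,1) (3,3,1,1) (3,4,1,1) (4,2,1,1) (4,3,1,1) (4,4,1,1) — 9.
Algebra=period 3: (2,2,1,1) (2,3,1,1) (2,4,1,1) (3,2,1,1) (3,2,2,1) (3,3,1,1) (3,3,2,1) (3,4,1,1) (3,4,2,1) (4,2,1,1) (4,2,2,1) (4,3,1,1) (4,3,2,1) (4,4,1,1) (4,4,2,1) — 15.
Algebra=period 4: (2,2,1,1) (2,3,1,1) (2,4,1,1) (3,2,1,1) (3,2,2,1) (3,3,1,1) (3,3,2,1) (3,4,1,1) (3,4,2,1) (4,2,1,1) (4,2,2,1) (4,2,3,1) (4,3,1,1) (4,3,2,1) (4,3,3,1) (4,4,1,1) (4,4,2,1) (4,4,3,1) — 18.
Summing: 9 + 15 + 18 = 42.

42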